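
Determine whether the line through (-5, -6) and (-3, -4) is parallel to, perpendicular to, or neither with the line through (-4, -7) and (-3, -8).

Slope of line 1: m1 = (-4 - -6)/(-3 - -5) = 2/2 = 1
Slope of line 2: m2 = (-8 - -7)/(-3 - -4) = -1/1 = -1
Two lines are perpendicular when the product of their slopes is -1 (negative reciprocals).
m1 * m2 = (1) * (-1) = -1, confirming perpendicularity.

Perpendicular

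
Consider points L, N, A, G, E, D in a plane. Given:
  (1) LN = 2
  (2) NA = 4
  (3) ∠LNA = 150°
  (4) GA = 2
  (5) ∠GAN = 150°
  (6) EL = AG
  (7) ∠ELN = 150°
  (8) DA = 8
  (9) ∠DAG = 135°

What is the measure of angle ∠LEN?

From the given relations: EL = AG = 2.
Step 1: By the law of cosines on triangle ELN: EN² = 2² + 2² − 2·2·2·cos(150°) = 14.93, so EN ≈ 3.86.
Step 2: By the inverse law of cosines on triangle LEN: cos(∠LEN) = (2² + 3.86² − 2²) / (2·2·3.86) = 14.93/15.45 = 0.9659, so ∠LEN = 15°.

Therefore, the measure of angle ∠LEN = 15°.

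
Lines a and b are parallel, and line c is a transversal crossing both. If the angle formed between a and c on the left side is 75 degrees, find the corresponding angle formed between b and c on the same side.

Corresponding angles formed by parallel lines and a transversal are equal.
The given angle is 75 degrees.
The corresponding angle = 75 degrees.

75 degrees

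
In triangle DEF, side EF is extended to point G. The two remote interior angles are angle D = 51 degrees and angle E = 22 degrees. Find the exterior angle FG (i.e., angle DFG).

The interior angle at F is 180 - 51 - 22 = 107 degrees.
The exterior angle and interior angle at F are supplementary:
Exterior angle = 180 - 107 = 73 degrees.

73 degrees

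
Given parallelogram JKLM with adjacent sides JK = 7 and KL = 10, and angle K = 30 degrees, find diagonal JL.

Using the law of cosines:
d^2 = 7^2 + 10^2 - 2(7)(10)cos(30 degrees)
d^2 = 49 + 100 - 140*sqrt(3)/2
d^2 = 149 - 70*sqrt(3)
d = sqrt(149 - 70*sqrt(3))

sqrt(149 - 70*sqrt(3))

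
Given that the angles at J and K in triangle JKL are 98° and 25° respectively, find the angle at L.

Let angle L = x. Then 98 + 25 + x = 180.
x = 180 - 123 = 57 degrees.

57 degrees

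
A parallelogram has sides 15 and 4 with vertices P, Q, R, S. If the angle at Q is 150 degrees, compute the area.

Area = 15 * 4 * sin(150°) = 60 * 1/2 = 30

30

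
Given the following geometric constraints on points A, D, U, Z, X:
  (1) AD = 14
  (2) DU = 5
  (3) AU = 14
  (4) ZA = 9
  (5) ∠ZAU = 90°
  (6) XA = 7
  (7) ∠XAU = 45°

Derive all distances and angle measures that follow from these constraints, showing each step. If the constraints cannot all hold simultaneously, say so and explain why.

The constraints are consistent.

Step 1: From UA = 14, AZ = 9, and ∠UAZ = 90°, by the law of cosines:
  UZ² = UA² + AZ² - 2·UA·AZ·cos(90°) = 196 + 81 - 0 = 277
  UZ ≈ 16.64

Step 2: From UA = 14, AX = 7, and ∠UAX = 45°, by the law of cosines:
  UX² = UA² + AX² - 2·UA·AX·cos(45°) = 196 + 49 - 138.6 = 106.4
  UX ≈ 10.32

Step 3: From AD = 14, AU = 14, DU = 5, by the inverse law of cosines:
  cos(∠DAU) = (AD² + AU² - DU²) / (2·AD·AU)
  ∠DAU = 20.57°

Step 4: From DA = 14, DU = 5, AU = 14, by the inverse law of cosines:
  cos(∠ADU) = (DA² + DU² - AU²) / (2·DA·DU)
  ∠ADU = 79.71°

Step 5: From UA = 14, UD = 5, AD = 14, by the inverse law of cosines:
  cos(∠AUD) = (UA² + UD² - AD²) / (2·UA·UD)
  ∠AUD = 79.71°

Step 6: From UA = 14, UX = 10.32, AX = 7, by the inverse law of cosines:
  cos(∠AUX) = (UA² + UX² - AX²) / (2·UA·UX)
  ∠AUX = 28.68°

Step 7: From UA = 14, UZ = 16.64, AZ = 9, by the inverse law of cosines:
  cos(∠AUZ) = (UA² + UZ² - AZ²) / (2·UA·UZ)
  ∠AUZ = 32.74°

Step 8: From ZA = 9, ZU = 16.64, AU = 14, by the inverse law of cosines:
  cos(∠AZU) = (ZA² + ZU² - AU²) / (2·ZA·ZU)
  ∠AZU = 57.26°

Step 9: From XA = 7, XU = 10.32, AU = 14, by the inverse law of cosines:
  cos(∠AXU) = (XA² + XU² - AU²) / (2·XA·XU)
  ∠AXU = 106.32°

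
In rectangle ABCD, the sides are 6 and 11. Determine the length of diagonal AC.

Using the Pythagorean theorem:
d² = 6² + 11² = 36 + 121 = 157
d = sqrt(157)

sqrt(157)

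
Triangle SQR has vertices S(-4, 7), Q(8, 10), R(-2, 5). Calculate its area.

Shoelace: Area = (1/2)|-4(10-5) + 8(5-7) + -2(7-10)| = (1/2)(30) = 15

15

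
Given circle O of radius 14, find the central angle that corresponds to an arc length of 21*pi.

Arc length L = 2πr × θ/360, so θ = 360L / (2πr).
θ = 360 × 21*pi / (2π × 14)
θ = 270°
θ = 270°

270°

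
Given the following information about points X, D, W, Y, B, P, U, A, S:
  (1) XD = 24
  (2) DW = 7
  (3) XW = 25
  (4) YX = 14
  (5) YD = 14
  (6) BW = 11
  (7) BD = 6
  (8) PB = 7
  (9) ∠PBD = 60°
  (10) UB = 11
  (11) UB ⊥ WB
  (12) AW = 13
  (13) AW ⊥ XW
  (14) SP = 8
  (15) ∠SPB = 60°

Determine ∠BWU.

Step 1: By the law of cosines on triangle WBU: WU² = 11² + 11² − 2·11·11·cos(90°) = 242, so WU = 11·√2.
Step 2: By the inverse law of cosines on triangle BWU: cos(∠BWU) = (11² + (11·√2)² − 11²) / (2·11·11·√2) = 242/342.24 = 0.7071, so ∠BWU = 45°.

Therefore, the measure of angle ∠BWU = 45°.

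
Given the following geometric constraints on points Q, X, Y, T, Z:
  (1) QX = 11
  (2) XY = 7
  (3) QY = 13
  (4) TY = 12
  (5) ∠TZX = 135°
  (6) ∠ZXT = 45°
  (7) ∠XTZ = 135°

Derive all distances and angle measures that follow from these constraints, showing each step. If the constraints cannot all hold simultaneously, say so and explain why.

These constraints are not satisfiable: (5), (6) and (7) are the three interior angles of triangle TZX, which must sum to 180°, but 135° + 45° + 135° = 315°. No planar figure meets all of them, so nothing further can be derived.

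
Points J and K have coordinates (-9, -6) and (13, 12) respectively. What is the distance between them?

d = sqrt((22)^2 + (18)^2) = sqrt(808) = 2*sqrt(202)

2*sqrt(202)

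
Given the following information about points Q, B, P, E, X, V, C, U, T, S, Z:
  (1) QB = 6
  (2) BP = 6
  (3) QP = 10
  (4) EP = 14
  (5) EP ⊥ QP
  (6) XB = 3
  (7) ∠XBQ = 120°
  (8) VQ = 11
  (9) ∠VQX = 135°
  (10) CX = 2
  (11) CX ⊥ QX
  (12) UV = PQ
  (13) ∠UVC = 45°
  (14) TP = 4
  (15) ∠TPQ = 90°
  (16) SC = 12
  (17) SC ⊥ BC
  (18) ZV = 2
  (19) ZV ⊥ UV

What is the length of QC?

Step 1: By the law of cosines on triangle XBQ: XQ² = 3² + 6² − 2·3·6·cos(120°) = 63, so XQ = 3·√7.
Step 2: By the law of cosines on triangle QXC: QC² = (3·√7)² + 2² − 2·3·√7·2·cos(90°) = 67, so QC = √67.

Therefore, the length of QC = √67.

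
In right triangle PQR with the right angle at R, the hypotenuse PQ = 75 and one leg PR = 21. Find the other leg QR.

Rearranging the Pythagorean theorem to solve for the unknown leg:
leg^2 = hypotenuse^2 - known_leg^2 = 5625 - 441 = 5184
leg = sqrt(5184) = 72.

72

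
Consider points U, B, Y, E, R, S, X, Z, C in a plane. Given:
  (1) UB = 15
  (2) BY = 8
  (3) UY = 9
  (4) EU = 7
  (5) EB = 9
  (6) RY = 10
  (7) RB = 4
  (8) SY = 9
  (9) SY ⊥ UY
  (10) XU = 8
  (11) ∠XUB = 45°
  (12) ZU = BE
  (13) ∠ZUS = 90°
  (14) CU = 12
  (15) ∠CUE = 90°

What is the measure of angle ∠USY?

Step 1: By the law of cosines on triangle SYU: SU² = 9² + 9² − 2·9·9·cos(90°) = 162, so SU = 9·√2.
Step 2: By the inverse law of cosines on triangle USY: cos(∠USY) = ((9·√2)² + 9² − 9²) / (2·9·√2·9) = 162/229.1 = 0.7071, so ∠USY = 45°.

Therefore, the measure of angle ∠USY = 45°.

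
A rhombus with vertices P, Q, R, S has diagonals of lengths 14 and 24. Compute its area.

The diagonals of a rhombus divide it into four right triangles.
Each triangle has legs 14/ 2 = 7 and 24/2 = 12, so each has area (1/2)*7*12 = 42.
Four such triangles give total area = (d1 * d2) / 2 = 168.

168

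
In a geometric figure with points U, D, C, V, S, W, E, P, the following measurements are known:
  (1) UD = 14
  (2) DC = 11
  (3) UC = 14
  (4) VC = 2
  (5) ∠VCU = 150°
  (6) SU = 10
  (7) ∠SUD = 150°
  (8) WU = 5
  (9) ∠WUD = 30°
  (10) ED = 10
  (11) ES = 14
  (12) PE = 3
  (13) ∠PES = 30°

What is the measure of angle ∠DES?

Step 1: By the law of cosines on triangle DUS: DS² = 14² + 10² − 2·14·10·cos(150°) = 538.49, so DS ≈ 23.21.
Step 2: By the inverse law of cosines on triangle DES: cos(∠DES) = (10² + 14² − 23.21²) / (2·10·14) = -242.49/280 = -0.866, so ∠DES = 150°.

Therefore, the measure of angle ∠DES = 150°.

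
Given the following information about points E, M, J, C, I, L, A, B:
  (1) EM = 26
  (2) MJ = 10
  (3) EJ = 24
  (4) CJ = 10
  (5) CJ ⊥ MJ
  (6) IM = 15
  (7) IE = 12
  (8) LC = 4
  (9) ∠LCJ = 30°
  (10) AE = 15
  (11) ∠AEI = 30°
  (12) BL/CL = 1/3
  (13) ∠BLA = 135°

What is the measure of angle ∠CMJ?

Step 1: By the law of cosines on triangle MJC: MC² = 10² + 10² − 2·10·10·cos(90°) = 200, so MC = 10·√2.
Step 2: By the inverse law of cosines on triangle CMJ: cos(∠CMJ) = ((10·√2)² + 10² − 10²) / (2·10·√2·10) = 200/282.84 = 0.7071, so ∠CMJ = 45°.

Therefore, the measure of angle ∠CMJ = 45°.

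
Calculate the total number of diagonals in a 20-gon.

Each of the 20 vertices connects to 17 non-adjacent vertices via diagonals.
Total connections = 20 × 17 = 340, but each diagonal is counted twice.
Number of diagonals = 340 / 2 = 170.

170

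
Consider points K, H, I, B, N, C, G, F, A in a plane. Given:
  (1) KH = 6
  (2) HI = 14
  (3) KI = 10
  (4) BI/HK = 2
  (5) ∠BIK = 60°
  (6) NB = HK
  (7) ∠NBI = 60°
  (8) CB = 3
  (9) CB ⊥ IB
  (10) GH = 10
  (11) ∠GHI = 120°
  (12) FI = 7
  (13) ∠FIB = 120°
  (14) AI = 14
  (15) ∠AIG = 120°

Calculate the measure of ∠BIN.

From the given relations: BI = 2·HK = 2·6 = 12; NB = HK = 6.
Step 1: By the law of cosines on triangle IBN: IN² = 12² + 6² − 2·12·6·cos(60°) = 108, so IN = 6·√3.
Step 2: By the inverse law of cosines on triangle BIN: cos(∠BIN) = (12² + (6·√3)² − 6²) / (2·12·6·√3) = 216/249.42 = 0.866, so ∠BIN = 30°.

Therefore, the measure of angle ∠BIN = 30°.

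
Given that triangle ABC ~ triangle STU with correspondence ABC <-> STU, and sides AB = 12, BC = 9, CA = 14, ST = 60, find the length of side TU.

Similar triangles have proportional sides. Setting up the proportion:
ST / AB = TU / BC
60 / 12 = TU / 9
TU = 9 * 60 / 12 = 45.

45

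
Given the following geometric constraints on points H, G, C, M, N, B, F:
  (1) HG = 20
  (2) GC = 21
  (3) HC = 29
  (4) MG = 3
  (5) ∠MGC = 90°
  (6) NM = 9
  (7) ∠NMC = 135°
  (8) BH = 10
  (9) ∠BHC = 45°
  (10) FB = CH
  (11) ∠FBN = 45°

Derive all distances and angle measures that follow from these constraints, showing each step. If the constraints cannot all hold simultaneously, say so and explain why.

The constraints are consistent.

From the given relations:
  FB = CH = 29

Step 1: From CG = 21, GM = 3, and ∠CGM = 90°, by the law of cosines:
  CM² = CG² + GM² - 2·CG·GM·cos(90°) = 441 + 9 - 0 = 450
  CM = 15·√2

Step 2: From CH = 29, HB = 10, and ∠CHB = 45°, by the law of cosines:
  CB² = CH² + HB² - 2·CH·HB·cos(45°) = 841 + 100 - 410.1 = 530.9
  CB ≈ 23.04

Step 3: From HC = 29, HG = 20, CG = 21, by the inverse law of cosines:
  cos(∠CHG) = (HC² + HG² - CG²) / (2·HC·HG)
  ∠CHG = 46.4°

Step 4: From GC = 21, GH = 20, CH = 29, by the inverse law of cosines:
  cos(∠CGH) = (GC² + GH² - CH²) / (2·GC·GH)
  ∠CGH = 90°

Step 5: From CG = 21, CH = 29, GH = 20, by the inverse law of cosines:
  cos(∠GCH) = (CG² + CH² - GH²) / (2·CG·CH)
  ∠GCH = 43.6°

Step 6: From CM = 15·√2, MN = 9, and ∠CMN = 135°, by the law of cosines:
  CN² = CM² + MN² - 2·CM·MN·cos(135°) = 450 + 81 + 270 = 801
  CN = 3·√89

Step 7: From CB = 23.04, CH = 29, BH = 10, by the inverse law of cosines:
  cos(∠BCH) = (CB² + CH² - BH²) / (2·CB·CH)
  ∠BCH = 17.87°

Step 8: From CG = 21, CM = 15·√2, GM = 3, by the inverse law of cosines:
  cos(∠GCM) = (CG² + CM² - GM²) / (2·CG·CM)
  ∠GCM = 8.13°

Step 9: From MC = 15·√2, MG = 3, CG = 21, by the inverse law of cosines:
  cos(∠CMG) = (MC² + MG² - CG²) / (2·MC·MG)
  ∠CMG = 81.87°

Step 10: From BC = 23.04, BH = 10, CH = 29, by the inverse law of cosines:
  cos(∠CBH) = (BC² + BH² - CH²) / (2·BC·BH)
  ∠CBH = 117.13°

Step 11: From CM = 15·√2, CN = 3·√89, MN = 9, by the inverse law of cosines:
  cos(∠MCN) = (CM² + CN² - MN²) / (2·CM·CN)
  ∠MCN = 12.99°

Step 12: From NC = 3·√89, NM = 9, CM = 15·√2, by the inverse law of cosines:
  cos(∠CNM) = (NC² + NM² - CM²) / (2·NC·NM)
  ∠CNM = 32.01°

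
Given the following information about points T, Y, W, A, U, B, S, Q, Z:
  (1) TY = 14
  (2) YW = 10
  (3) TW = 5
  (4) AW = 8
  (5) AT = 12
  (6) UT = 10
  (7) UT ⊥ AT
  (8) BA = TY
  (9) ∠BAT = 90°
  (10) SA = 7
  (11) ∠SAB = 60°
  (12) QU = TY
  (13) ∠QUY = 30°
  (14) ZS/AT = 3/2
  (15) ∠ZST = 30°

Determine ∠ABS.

From the given relations: BA = TY = 14.
Step 1: By the law of cosines on triangle BAS: BS² = 14² + 7² − 2·14·7·cos(60°) = 147, so BS = 7·√3.
Step 2: By the inverse law of cosines on triangle ABS: cos(∠ABS) = (14² + (7·√3)² − 7²) / (2·14·7·√3) = 294/339.48 = 0.866, so ∠ABS = 30°.

Therefore, the measure of angle ∠ABS = 30°.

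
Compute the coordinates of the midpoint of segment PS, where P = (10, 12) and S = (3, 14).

The midpoint is the point halfway along the segment.
Move half the horizontal distance: 10 + (3 - 10)/2 = 10 + -7/2 = 13/2
Move half the vertical distance: 12 + (14 - 12)/2 = 12 + 2/2 = 13
Midpoint = (13/2, 13)

(13/2, 13)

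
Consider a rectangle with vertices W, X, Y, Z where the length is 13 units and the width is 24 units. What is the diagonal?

Using the Pythagorean theorem:
d² = 13² + 24² = 169 + 576 = 745
d = sqrt(745)

sqrt(745)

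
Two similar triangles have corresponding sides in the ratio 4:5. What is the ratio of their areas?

The ratio of areas of similar triangles equals the square of the side ratio.
Side ratio = 4:5
Area ratio = (4/5)^2 = 16/25 = 16:25

16:25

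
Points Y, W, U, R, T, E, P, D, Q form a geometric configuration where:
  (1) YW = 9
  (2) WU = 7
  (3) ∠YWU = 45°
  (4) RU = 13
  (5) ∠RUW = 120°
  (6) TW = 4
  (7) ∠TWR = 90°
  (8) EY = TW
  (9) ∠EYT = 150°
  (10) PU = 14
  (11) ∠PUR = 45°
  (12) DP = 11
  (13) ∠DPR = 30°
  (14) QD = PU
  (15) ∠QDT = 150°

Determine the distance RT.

Step 1: By the law of cosines on triangle RUW: RW² = 13² + 7² − 2·13·7·cos(120°) = 309, so RW ≈ 17.58.
Step 2: By the law of cosines on triangle RWT: RT² = 17.58² + 4² − 2·17.58·4·cos(90°) = 325, so RT = 5·√13.

Therefore, the length of RT = 5·√13.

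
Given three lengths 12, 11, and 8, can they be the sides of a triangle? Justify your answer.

Yes.
The triangle inequality requires that the sum of any two sides exceeds the third.
Here 8 + 11 = 19 > 12, so the condition is met.

Yes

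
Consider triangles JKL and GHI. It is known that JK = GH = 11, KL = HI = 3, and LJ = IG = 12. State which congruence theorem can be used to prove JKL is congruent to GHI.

The given information provides:
JK = GH = 11, KL = HI = 3, and LJ = IG = 12
This matches the SSS congruence theorem.
All three pairs of corresponding sides are equal (Side-Side-Side).

SSS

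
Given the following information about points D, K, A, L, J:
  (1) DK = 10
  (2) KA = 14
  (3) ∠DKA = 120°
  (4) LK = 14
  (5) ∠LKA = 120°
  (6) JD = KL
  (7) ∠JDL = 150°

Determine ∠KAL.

Step 1: By the law of cosines on triangle AKL: AL² = 14² + 14² − 2·14·14·cos(120°) = 588, so AL = 14·√3.
Step 2: By the inverse law of cosines on triangle KAL: cos(∠KAL) = (14² + (14·√3)² − 14²) / (2·14·14·√3) = 588/678.96 = 0.866, so ∠KAL = 30°.

Therefore, the measure of angle ∠KAL = 30°.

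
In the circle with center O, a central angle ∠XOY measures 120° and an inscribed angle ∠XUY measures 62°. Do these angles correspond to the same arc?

By the inscribed angle theorem, the inscribed angle for a central angle of 120° should be 120° / 2 = 60°.
The given inscribed angle is 62°, which does not equal 60°.
Therefore, no, they do not correspond to the same arc.

No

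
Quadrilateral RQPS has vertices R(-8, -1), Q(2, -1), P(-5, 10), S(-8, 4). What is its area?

The Shoelace formula works by pairing each vertex with the next (cycling back to the first).
For each pair, compute x_i*y_(i+1) - x_(i+1)*y_i:
  (-8*-1 - 2*-1) = 10
  (2*10 - -5*-1) = 15
  (-5*4 - -8*10) = 60
  (-8*-1 - -8*4) = 40
Taking half the absolute value of the total: Area = (1/2)(125) = 125/2.

125/2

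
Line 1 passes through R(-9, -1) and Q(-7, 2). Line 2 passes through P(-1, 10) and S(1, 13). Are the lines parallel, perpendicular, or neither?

Slope of line 1: m1 = (2 - -1)/(-7 - -9) = 3/2 = 3/2
Slope of line 2: m2 = (13 - 10)/(1 - -1) = 3/2 = 3/2
m1 = m2, so the lines are parallel.

Parallel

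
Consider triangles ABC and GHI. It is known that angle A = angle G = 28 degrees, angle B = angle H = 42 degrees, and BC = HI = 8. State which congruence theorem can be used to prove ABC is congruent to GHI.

The given information matches AAS: Two pairs of corresponding angles and a non-included side are equal (Angle-Angle-Side).

AAS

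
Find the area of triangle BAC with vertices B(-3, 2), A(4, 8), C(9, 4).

Shoelace: Area = (1/2)|-3(8-4) + 4(4-2) + 9(2-8)| = (1/2)(58) = 29

29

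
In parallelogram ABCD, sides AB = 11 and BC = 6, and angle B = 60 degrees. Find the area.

The area of a parallelogram equals the product of two adjacent sides times the sine of the included angle.
This is because the height equals 6 * sin(60°) = 3*sqrt(3).
Area = 11 * 3*sqrt(3) = 33*sqrt(3)

33*sqrt(3)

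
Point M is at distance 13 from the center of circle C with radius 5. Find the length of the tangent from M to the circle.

tangent = √(d² - r²) = √(13² - 5²) = √(169 - 25) = √144 = 12

12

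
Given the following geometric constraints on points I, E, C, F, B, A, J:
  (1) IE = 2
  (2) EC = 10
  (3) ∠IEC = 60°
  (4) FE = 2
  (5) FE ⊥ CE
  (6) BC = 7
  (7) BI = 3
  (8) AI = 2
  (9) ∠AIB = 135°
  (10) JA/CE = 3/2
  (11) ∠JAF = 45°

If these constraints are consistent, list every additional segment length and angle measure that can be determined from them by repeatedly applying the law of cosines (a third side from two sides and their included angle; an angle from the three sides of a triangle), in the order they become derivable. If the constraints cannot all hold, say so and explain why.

The constraints are consistent. Derivable facts, in order:
After 1 step:
- BA ≈ 4.64
- CF = 2·√26
- IC = 2·√21
After 2 steps:
- ∠ABI = 17.76°
- ∠BAI = 27.24°
- ∠BCI = 14.9°
- ∠BIC = 36.86°
- ∠CBI = 128.25°
- ∠CFE = 78.69°
- ∠CIE = 109.11°
- ∠ECF = 11.31°
- ∠ECI = 10.89°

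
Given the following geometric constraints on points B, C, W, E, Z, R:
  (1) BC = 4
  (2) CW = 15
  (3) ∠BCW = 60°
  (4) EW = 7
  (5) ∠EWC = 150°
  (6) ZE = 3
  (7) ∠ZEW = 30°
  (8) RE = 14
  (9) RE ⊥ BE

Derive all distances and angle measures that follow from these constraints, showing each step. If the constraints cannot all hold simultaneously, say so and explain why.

The constraints are consistent.

Step 1: From BC = 4, CW = 15, and ∠BCW = 60°, by the law of cosines:
  BW² = BC² + CW² - 2·BC·CW·cos(60°) = 16 + 225 - 60 = 181
  BW = √181

Step 2: From CW = 15, WE = 7, and ∠CWE = 150°, by the law of cosines:
  CE² = CW² + WE² - 2·CW·WE·cos(150°) = 225 + 49 + 181.9 = 455.9
  CE ≈ 21.35

Step 3: From WE = 7, EZ = 3, and ∠WEZ = 30°, by the law of cosines:
  WZ² = WE² + EZ² - 2·WE·EZ·cos(30°) = 49 + 9 - 36.37 = 21.63
  WZ ≈ 4.65

Step 4: From BC = 4, BW = √181, CW = 15, by the inverse law of cosines:
  cos(∠CBW) = (BC² + BW² - CW²) / (2·BC·BW)
  ∠CBW = 105.08°

Step 5: From CE = 21.35, CW = 15, EW = 7, by the inverse law of cosines:
  cos(∠ECW) = (CE² + CW² - EW²) / (2·CE·CW)
  ∠ECW = 9.43°

Step 6: From WB = √181, WC = 15, BC = 4, by the inverse law of cosines:
  cos(∠BWC) = (WB² + WC² - BC²) / (2·WB·WC)
  ∠BWC = 14.92°

Step 7: From WE = 7, WZ = 4.65, EZ = 3, by the inverse law of cosines:
  cos(∠EWZ) = (WE² + WZ² - EZ²) / (2·WE·WZ)
  ∠EWZ = 18.82°

Step 8: From EC = 21.35, EW = 7, CW = 15, by the inverse law of cosines:
  cos(∠CEW) = (EC² + EW² - CW²) / (2·EC·EW)
  ∠CEW = 20.57°

Step 9: From ZE = 3, ZW = 4.65, EW = 7, by the inverse law of cosines:
  cos(∠EZW) = (ZE² + ZW² - EW²) / (2·ZE·ZW)
  ∠EZW = 131.18°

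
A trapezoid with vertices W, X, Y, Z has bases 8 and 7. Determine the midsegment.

The midsegment of a trapezoid = (base1 + base2) / 2
midsegment = (8 + 7) / 2
midsegment = 15 / 2
midsegment = 15/2

15/2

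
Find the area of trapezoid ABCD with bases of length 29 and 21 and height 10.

A trapezoid's area equals the midsegment times the height.
The midsegment is (29 + 21) / 2 = 25.
Area = 25 * 10 = 250.

250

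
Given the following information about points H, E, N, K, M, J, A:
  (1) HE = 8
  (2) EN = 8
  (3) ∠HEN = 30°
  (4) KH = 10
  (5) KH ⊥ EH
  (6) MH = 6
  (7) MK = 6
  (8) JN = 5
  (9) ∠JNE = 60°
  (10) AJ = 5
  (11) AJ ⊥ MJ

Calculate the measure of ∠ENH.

Step 1: By the law of cosines on triangle NEH: NH² = 8² + 8² − 2·8·8·cos(30°) = 17.15, so NH ≈ 4.14.
Step 2: By the inverse law of cosines on triangle ENH: cos(∠ENH) = (8² + 4.14² − 8²) / (2·8·4.14) = 17.15/66.26 = 0.2588, so ∠ENH = 75°.

Therefore, the measure of angle ∠ENH = 75°.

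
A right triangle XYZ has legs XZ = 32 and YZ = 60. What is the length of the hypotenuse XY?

By the Pythagorean theorem: XY^2 = XZ^2 + YZ^2
XY^2 = 32^2 + 60^2 = 1024 + 3600 = 4624
XY = sqrt(4624) = 68

68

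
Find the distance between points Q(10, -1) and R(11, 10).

d = sqrt((1)^2 + (11)^2) = sqrt(122)

sqrt(122)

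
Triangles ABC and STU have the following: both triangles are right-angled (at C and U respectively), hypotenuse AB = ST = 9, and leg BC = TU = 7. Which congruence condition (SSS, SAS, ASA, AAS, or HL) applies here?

Consider the given information: both triangles are right-angled (at C and U respectively), hypotenuse AB = ST = 9, and leg BC = TU = 7
This is not SSS or AAS: SSS requires all three pairs of sides, but we don't have that. AAS requires two angles and a non-included side.
The correct criterion is HL. The hypotenuse and one leg of two right triangles are equal (Hypotenuse-Leg).

HL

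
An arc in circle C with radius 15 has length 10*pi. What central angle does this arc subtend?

θ = 360 × 10*pi / (2π × 15) = 120° (rearranging arc length formula).

120°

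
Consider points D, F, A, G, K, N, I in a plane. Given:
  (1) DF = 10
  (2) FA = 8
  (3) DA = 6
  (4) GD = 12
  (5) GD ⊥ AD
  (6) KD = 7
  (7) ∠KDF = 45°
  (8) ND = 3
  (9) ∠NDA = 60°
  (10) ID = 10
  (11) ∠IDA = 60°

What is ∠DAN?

Step 1: By the law of cosines on triangle ADN: AN² = 6² + 3² − 2·6·3·cos(60°) = 27, so AN = 3·√3.
Step 2: By the inverse law of cosines on triangle DAN: cos(∠DAN) = (6² + (3·√3)² − 3²) / (2·6·3·√3) = 54/62.35 = 0.866, so ∠DAN = 30°.

Therefore, the measure of angle ∠DAN = 30°.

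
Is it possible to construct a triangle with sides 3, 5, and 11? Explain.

No.
The triangle inequality is violated: 3 + 5 = 8 ≤ 11.
These lengths cannot form a triangle.

No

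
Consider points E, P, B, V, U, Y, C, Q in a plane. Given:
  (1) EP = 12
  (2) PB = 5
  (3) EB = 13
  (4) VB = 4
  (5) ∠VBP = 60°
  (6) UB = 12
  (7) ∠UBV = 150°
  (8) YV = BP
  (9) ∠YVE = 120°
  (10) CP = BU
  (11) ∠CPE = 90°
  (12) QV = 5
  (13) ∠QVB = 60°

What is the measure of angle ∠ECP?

From the given relations: CP = BU = 12.
Step 1: By the law of cosines on triangle CPE: CE² = 12² + 12² − 2·12·12·cos(90°) = 288, so CE = 12·√2.
Step 2: By the inverse law of cosines on triangle ECP: cos(∠ECP) = ((12·√2)² + 12² − 12²) / (2·12·√2·12) = 288/407.29 = 0.7071, so ∠ECP = 45°.

Therefore, the measure of angle ∠ECP = 45°.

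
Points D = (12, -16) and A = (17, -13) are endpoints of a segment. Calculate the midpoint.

The midpoint is the point halfway along the segment.
Move half the horizontal distance: 12 + (17 - 12)/2 = 12 + 5/2 = 29/2
Move half the vertical distance: -16 + (-13 - -16)/2 = -16 + 3/2 = -29/2
Midpoint = (29/2, -29/2)

(29/2, -29/2)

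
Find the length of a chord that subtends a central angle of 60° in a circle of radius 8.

Drop a perpendicular from the center to the chord, bisecting both the chord and the central angle.
Each half-chord = r sin(θ/2) = 8 sin(30°).
The full chord = 2 × 8 × sin(30°) = 8.

8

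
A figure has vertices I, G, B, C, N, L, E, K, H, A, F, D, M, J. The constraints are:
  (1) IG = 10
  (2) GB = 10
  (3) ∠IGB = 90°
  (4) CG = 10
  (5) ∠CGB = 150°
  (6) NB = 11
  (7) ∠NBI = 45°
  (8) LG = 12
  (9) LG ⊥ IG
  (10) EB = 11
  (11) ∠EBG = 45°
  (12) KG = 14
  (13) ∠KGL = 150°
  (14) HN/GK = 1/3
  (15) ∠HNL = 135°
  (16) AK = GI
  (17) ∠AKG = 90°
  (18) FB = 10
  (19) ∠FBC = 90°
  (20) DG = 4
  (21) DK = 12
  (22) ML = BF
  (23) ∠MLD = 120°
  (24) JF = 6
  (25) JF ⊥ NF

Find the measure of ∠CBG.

Step 1: By the law of cosines on triangle BGC: BC² = 10² + 10² − 2·10·10·cos(150°) = 373.21, so BC ≈ 19.32.
Step 2: By the inverse law of cosines on triangle CBG: cos(∠CBG) = (19.32² + 10² − 10²) / (2·19.32·10) = 373.21/386.37 = 0.9659, so ∠CBG = 15°.

Therefore, the measure of angle ∠CBG = 15°.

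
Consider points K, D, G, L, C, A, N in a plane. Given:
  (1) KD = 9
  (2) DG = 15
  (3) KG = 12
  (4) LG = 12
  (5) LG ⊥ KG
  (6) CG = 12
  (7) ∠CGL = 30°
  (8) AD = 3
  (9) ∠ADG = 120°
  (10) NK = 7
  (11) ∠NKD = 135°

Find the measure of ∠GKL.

Step 1: By the law of cosines on triangle KGL: KL² = 12² + 12² − 2·12·12·cos(90°) = 288, so KL = 12·√2.
Step 2: By the inverse law of cosines on triangle GKL: cos(∠GKL) = (12² + (12·√2)² − 12²) / (2·12·12·√2) = 288/407.29 = 0.7071, so ∠GKL = 45°.

Therefore, the measure of angle ∠GKL = 45°.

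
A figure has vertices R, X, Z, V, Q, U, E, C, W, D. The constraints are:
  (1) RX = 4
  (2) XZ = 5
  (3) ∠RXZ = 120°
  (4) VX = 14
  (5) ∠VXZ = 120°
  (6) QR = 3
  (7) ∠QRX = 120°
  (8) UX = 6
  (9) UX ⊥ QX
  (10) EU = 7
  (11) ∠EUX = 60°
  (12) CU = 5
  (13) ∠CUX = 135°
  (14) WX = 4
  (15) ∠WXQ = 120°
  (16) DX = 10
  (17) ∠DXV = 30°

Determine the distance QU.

Step 1: By the law of cosines on triangle XRQ: XQ² = 4² + 3² − 2·4·3·cos(120°) = 37, so XQ = √37.
Step 2: By the law of cosines on triangle QXU: QU² = √37² + 6² − 2·√37·6·cos(90°) = 73, so QU = √73.

Therefore, the length of QU = √73.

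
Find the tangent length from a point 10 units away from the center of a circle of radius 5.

The tangent, radius, and line from the external point to the center form a right triangle.
The right angle is where the tangent meets the radius.
By the Pythagorean theorem: tangent² + 5² = 10²
tangent² = 100 - 25 = 75
tangent = 5*sqrt(3)

5*sqrt(3)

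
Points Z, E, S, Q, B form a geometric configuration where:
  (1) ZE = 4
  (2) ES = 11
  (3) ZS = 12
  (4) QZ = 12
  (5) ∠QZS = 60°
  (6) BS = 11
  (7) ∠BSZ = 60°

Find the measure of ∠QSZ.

Step 1: By the law of cosines on triangle SZQ: SQ² = 12² + 12² − 2·12·12·cos(60°) = 144, so SQ = 12.
Step 2: By the inverse law of cosines on triangle QSZ: cos(∠QSZ) = (12² + 12² − 12²) / (2·12·12) = 144/288 = 0.5, so ∠QSZ = 60°.

Therefore, the measure of angle ∠QSZ = 60°.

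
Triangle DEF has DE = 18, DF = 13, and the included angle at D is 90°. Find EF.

The included angle is 90°, so the triangle is right-angled at D. The opposite side EF is the hypotenuse.
By the Pythagorean theorem: EF = sqrt(18^2 + 13^2) = sqrt(493) = sqrt(493).

sqrt(493)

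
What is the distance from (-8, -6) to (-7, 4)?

d = sqrt((-7 - -8)^2 + (4 - -6)^2)
d = sqrt(1^2 + 10^2)
d = sqrt(1 + 100)
d = sqrt(101)

sqrt(101)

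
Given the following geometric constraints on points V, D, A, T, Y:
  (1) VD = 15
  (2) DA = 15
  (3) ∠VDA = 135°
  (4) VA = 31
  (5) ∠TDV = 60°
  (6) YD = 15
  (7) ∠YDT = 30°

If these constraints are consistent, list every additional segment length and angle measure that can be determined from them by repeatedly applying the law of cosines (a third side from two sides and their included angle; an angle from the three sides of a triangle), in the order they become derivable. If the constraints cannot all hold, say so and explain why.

These constraints are not satisfiable: (1), (2) and (3) already determine VA: by the law of cosines VA² = 15² + 15² − 2·15·15·cos(135°) = 768.2, so VA ≈ 27.72, which contradicts (4) VA = 31. No planar figure meets all of them, so nothing further can be derived.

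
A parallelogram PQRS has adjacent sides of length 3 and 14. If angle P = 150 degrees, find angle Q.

In a parallelogram, consecutive angles are supplementary (sum to 180°).
angle Q = 180 - angle P
angle Q = 180 - 150
angle Q = 30 degrees

30 degrees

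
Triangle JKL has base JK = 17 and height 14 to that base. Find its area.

Area = (1/2)(17)(14) = 119

119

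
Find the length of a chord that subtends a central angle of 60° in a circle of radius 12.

Chord length = 2r sin(θ/2)
= 2 × 12 × sin(60°/2)
= 2 × 12 × sin(30°)
= 12

12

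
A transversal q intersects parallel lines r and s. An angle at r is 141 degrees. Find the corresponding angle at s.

Corresponding angles formed by parallel lines and a transversal are equal.
The given angle is 141 degrees.
The corresponding angle = 141 degrees.

141 degrees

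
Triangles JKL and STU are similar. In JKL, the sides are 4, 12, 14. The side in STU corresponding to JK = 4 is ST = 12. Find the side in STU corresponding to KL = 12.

Similar triangles have proportional sides. Setting up the proportion:
ST / JK = TU / KL
12 / 4 = TU / 12
TU = 12 * 12 / 4 = 36.

36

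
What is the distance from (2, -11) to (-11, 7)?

The horizontal distance is |-11 - 2| = 13 and the vertical distance is |7 - -11| = 18.
By the Pythagorean theorem, d = sqrt(13^2 + 18^2) = sqrt(493).

sqrt(493)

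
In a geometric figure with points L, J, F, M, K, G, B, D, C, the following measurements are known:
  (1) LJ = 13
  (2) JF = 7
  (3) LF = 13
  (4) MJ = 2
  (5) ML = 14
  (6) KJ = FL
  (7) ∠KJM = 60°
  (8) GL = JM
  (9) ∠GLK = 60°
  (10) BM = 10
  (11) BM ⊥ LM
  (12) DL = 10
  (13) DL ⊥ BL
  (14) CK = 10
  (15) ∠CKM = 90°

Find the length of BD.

Step 1: By the law of cosines on triangle LMB: LB² = 14² + 10² − 2·14·10·cos(90°) = 296, so LB = 2·√74.
Step 2: By the law of cosines on triangle BLD: BD² = (2·√74)² + 10² − 2·2·√74·10·cos(90°) = 396, so BD = 6·√11.

Therefore, the length of BD = 6·√11.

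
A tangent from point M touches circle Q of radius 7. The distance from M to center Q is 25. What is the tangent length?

The tangent, radius, and line from the external point to the center form a right triangle.
The right angle is where the tangent meets the radius.
By the Pythagorean theorem: tangent² + 7² = 25²
tangent² = 625 - 49 = 576
tangent = 24

24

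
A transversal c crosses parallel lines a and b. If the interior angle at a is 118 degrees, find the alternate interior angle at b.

Alternate interior angles lie on opposite sides of the transversal, between the parallel lines.
By the alternate interior angle theorem, they are equal: 118 degrees.

118 degrees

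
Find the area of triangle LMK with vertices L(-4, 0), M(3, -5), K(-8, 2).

The Shoelace formula computes the area from vertex coordinates by summing cross products.
For vertices (-4,0), (3,-5), (-8,2):
Signed sum = -4*-5 - 3*0 + 3*2 - -8*-5 + -8*0 - -4*2
= 20 + -34 + 8 = -6
Area = (1/2)|-6| = 3.

3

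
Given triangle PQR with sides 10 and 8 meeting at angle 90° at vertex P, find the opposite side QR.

The included angle is 90°, so the triangle is right-angled at P. The opposite side QR is the hypotenuse.
By the Pythagorean theorem: QR = sqrt(10^2 + 8^2) = sqrt(164) = 2*sqrt(41).

2*sqrt(41)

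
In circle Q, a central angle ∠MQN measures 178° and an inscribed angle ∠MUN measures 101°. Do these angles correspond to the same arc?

By the inscribed angle theorem, the inscribed angle for a central angle of 178° should be 178° / 2 = 89°.
The given inscribed angle is 101°, which does not equal 89°.
Therefore, no, they do not correspond to the same arc.

No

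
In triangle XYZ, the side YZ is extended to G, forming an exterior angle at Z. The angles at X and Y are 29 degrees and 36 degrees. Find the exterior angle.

Exterior angle = 29 + 36 = 65 degrees (exterior angle theorem).

65 degrees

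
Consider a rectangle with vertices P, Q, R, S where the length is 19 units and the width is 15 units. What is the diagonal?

Using the Pythagorean theorem:
d² = 19² + 15² = 361 + 225 = 586
d = sqrt(586)

sqrt(586)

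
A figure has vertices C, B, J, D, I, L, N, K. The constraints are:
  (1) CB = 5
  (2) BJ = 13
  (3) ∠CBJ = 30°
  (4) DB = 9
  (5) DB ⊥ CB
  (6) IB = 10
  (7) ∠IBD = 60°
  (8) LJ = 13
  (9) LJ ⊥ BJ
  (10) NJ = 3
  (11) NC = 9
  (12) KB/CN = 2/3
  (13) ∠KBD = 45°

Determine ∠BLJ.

Step 1: By the law of cosines on triangle LJB: LB² = 13² + 13² − 2·13·13·cos(90°) = 338, so LB = 13·√2.
Step 2: By the inverse law of cosines on triangle BLJ: cos(∠BLJ) = ((13·√2)² + 13² − 13²) / (2·13·√2·13) = 338/478 = 0.7071, so ∠BLJ = 45°.

Therefore, the measure of angle ∠BLJ = 45°.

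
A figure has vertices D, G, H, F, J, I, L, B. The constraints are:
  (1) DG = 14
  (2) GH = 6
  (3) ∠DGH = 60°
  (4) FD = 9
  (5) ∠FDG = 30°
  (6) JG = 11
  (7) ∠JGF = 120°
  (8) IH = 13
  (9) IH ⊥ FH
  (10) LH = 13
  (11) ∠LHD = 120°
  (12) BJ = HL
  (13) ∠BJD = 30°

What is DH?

Step 1: By the law of cosines on triangle DGH: DH² = 14² + 6² − 2·14·6·cos(60°) = 148, so DH = 2·√37.

Therefore, the length of DH = 2·√37.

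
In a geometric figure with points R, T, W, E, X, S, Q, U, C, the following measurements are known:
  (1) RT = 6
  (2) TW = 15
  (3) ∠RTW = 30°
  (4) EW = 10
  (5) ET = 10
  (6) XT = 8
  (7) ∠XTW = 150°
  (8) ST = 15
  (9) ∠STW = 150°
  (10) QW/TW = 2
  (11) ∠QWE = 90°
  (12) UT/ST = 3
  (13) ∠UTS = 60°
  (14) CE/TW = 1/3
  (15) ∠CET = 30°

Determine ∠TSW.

Step 1: By the law of cosines on triangle STW: SW² = 15² + 15² − 2·15·15·cos(150°) = 839.71, so SW ≈ 28.98.
Step 2: By the inverse law of cosines on triangle TSW: cos(∠TSW) = (15² + 28.98² − 15²) / (2·15·28.98) = 839.71/869.33 = 0.9659, so ∠TSW = 15°.

Therefore, the measure of angle ∠TSW = 15°.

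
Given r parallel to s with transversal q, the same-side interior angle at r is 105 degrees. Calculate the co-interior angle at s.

Co-interior angles sum to 180: 180 - 105 = 75 degrees.

75 degrees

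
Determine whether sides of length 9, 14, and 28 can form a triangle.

Check the triangle inequality: 9 + 14 = 23 ≤ 28.
Since the sum of two sides does not exceed the third, no triangle can be formed.

No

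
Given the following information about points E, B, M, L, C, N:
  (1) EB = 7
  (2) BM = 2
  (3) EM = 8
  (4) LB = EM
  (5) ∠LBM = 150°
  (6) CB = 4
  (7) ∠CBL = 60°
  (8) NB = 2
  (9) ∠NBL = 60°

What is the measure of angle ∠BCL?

From the given relations: LB = EM = 8.
Step 1: By the law of cosines on triangle CBL: CL² = 4² + 8² − 2·4·8·cos(60°) = 48, so CL = 4·√3.
Step 2: By the inverse law of cosines on triangle BCL: cos(∠BCL) = (4² + (4·√3)² − 8²) / (2·4·4·√3) = 0/55.43 = 0, so ∠BCL = 90°.

Therefore, the measure of angle ∠BCL = 90°.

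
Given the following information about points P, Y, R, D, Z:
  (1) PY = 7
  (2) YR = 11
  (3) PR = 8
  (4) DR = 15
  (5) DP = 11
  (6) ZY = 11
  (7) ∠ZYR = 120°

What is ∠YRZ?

Step 1: By the law of cosines on triangle RYZ: RZ² = 11² + 11² − 2·11·11·cos(120°) = 363, so RZ = 11·√3.
Step 2: By the inverse law of cosines on triangle YRZ: cos(∠YRZ) = (11² + (11·√3)² − 11²) / (2·11·11·√3) = 363/419.16 = 0.866, so ∠YRZ = 30°.

Therefore, the measure of angle ∠YRZ = 30°.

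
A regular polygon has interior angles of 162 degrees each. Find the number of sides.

Exterior angle = 180 - 162 = 18. n = 360 / 18 = 20.

20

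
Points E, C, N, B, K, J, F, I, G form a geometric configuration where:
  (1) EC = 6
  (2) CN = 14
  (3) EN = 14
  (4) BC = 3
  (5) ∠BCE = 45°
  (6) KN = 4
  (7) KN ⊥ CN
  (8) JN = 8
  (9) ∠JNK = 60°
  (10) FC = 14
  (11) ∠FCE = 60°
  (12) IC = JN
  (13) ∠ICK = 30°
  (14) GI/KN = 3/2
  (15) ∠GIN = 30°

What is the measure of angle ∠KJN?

Step 1: By the law of cosines on triangle JNK: JK² = 8² + 4² − 2·8·4·cos(60°) = 48, so JK = 4·√3.
Step 2: By the inverse law of cosines on triangle KJN: cos(∠KJN) = ((4·√3)² + 8² − 4²) / (2·4·√3·8) = 96/110.85 = 0.866, so ∠KJN = 30°.

Therefore, the measure of angle ∠KJN = 30°.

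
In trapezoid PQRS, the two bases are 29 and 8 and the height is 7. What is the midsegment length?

midsegment = (29 + 8) / 2 = 37 / 2 = 37/2

37/2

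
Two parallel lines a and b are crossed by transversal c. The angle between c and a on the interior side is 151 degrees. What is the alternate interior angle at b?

Alternate interior angles lie on opposite sides of the transversal, between the parallel lines.
By the alternate interior angle theorem, they are equal: 151 degrees.

151 degrees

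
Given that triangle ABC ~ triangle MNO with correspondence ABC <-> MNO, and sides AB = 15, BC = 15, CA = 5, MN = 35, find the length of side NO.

Similar triangles have proportional sides. Setting up the proportion:
MN / AB = NO / BC
35 / 15 = NO / 15
NO = 15 * 35 / 15 = 35.

35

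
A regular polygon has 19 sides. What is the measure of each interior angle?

Each interior angle of a regular n-gon is (n - 2) * 180 / n.
For n = 19: (19 - 2) * 180 / 19 = 3060/19 = 3060/19 degrees.

3060/19 degrees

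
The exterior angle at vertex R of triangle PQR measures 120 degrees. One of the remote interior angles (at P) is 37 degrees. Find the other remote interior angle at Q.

By the exterior angle theorem: exterior angle = sum of remote interior angles.
120 = 37 + angle Q
angle Q = 120 - 37 = 83 degrees

83 degrees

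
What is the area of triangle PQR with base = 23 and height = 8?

Area = (1/2) * base * height
Area = (1/2) * 23 * 8
Area = 92

92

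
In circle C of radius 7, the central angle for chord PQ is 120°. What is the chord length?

Drop a perpendicular from the center to the chord, bisecting both the chord and the central angle.
Each half-chord = r sin(θ/2) = 7 sin(60°).
The full chord = 2 × 7 × sin(60°) = 7*sqrt(3).

7*sqrt(3)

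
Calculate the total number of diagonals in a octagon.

The number of diagonals in an n-gon is n(n - 3)/2.
For n = 8: 8(8 - 3)/2 = 8 × 5 / 2 = 20.

20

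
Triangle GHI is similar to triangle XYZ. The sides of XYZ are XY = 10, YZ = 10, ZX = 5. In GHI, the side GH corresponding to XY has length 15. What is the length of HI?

Since the triangles are similar, the ratio of corresponding sides is constant.
Scale factor k = GH / XY = 15 / 10 = 3/2
HI = k * YZ = 3/2 * 10 = 15

15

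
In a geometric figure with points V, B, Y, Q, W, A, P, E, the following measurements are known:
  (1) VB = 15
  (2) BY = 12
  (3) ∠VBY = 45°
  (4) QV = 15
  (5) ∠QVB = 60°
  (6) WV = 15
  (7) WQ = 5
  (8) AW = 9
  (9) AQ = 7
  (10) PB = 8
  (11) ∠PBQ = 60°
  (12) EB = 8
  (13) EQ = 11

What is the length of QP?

Step 1: By the law of cosines on triangle BVQ: BQ² = 15² + 15² − 2·15·15·cos(60°) = 225, so BQ = 15.
Step 2: By the law of cosines on triangle QBP: QP² = 15² + 8² − 2·15·8·cos(60°) = 169, so QP = 13.

Therefore, the length of QP = 13.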